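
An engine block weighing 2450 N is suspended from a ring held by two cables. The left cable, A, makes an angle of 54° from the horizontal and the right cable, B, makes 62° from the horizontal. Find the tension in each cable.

ΣF_x = 0: −T_A·cos54° + T_B·cos62° = 0 → T_B = 1.25201·T_A.
ΣF_y = 0: T_A·sin54° + T_B·sin62° = 2450.
Substitute: T_A·(0.809017 + 1.25201·0.882948) = 2450 → T_A = 1279.72 ≈ 1280 N.
Then T_B = 1.25201 × 1279.72 = 1602 N.

T_A = 1280 N, T_B = 1602 N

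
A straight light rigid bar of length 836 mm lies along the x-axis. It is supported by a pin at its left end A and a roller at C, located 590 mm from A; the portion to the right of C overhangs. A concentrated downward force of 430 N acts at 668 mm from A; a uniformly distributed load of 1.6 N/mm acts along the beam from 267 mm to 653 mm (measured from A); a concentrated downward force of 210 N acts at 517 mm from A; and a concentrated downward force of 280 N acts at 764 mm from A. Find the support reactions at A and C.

Resultant of the distributed load: 1.6 × 386 = 617.6 N at 460 mm from A.
Taking moments about A: C_y·590 − 430·668 − (1.6·386)·460 − 210·517 − 280·764 = 0 → C_y = 893826/590 = 1514.96 ≈ 1515 N.
ΣF_y = 0: A_y + 1514.96 − 430 − 1.6·386 − 210 − 280 = 0 → A_y = 22.64 N.
ΣF_x = 0: no horizontal applied forces, so A_x = 0.

A_x = 0, A_y = 22.64 N, C_y = 1515 N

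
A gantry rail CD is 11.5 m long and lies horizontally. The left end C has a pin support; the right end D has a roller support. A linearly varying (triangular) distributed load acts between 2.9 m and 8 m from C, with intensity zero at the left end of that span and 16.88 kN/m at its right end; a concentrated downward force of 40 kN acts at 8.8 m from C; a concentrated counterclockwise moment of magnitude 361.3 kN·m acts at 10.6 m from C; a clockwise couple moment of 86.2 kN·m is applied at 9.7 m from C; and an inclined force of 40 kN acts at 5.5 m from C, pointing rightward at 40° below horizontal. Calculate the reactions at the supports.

Resultant of the triangular load: ½ × 16.88 × 5.1 = 43.044 kN, acting at 6.3 m from C (one-third of the span from the peak).
ΣM about C: D_y·11.5 − (½·16.88·5.1)·6.3 − 40·8.8 + 361.3 − 86.2 − 40·sin40°·5.5 = 0 → D_y = 489.49/11.5 = 42.5643 ≈ 42.56 kN.
ΣF_y = 0: C_y + 42.5643 − ½·16.88·5.1 − 40 − 40·sin40° = 0 → C_y = 66.19 kN.
ΣF_x = 0: C_x + 40·cos40° = 0 → C_x = -30.64 kN.

C_x = -30.64 kN, C_y = 66.19 kN, D_y = 42.56 kN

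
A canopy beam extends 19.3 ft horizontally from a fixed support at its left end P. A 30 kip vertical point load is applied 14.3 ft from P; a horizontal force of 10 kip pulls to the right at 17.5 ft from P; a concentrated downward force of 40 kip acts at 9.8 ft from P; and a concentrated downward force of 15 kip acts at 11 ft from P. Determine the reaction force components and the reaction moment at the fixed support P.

ΣF_x = 0: P_x + 10 = 0 → P_x = -10.00 kip.
ΣF_y = 0: P_y − 30 − 40 − 15 = 0 → P_y = 85.00 kip.
ΣM about P: M_P − 30·14.3 − 40·9.8 − 15·11 = 0 → M_P = 986.0 kip·ft.

P_x = -10.00 kip, P_y = 85.00 kip, M_P = 986.0 kip·ft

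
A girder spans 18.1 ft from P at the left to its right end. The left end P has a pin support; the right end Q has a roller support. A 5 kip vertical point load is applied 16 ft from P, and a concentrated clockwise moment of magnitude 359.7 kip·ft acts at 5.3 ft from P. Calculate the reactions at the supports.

ΣM about P: Q_y·18.1 − 5·16 − 359.7 = 0 → Q_y = 439.7/18.1 = 24.2928 ≈ 24.29 kip.
ΣF_y = 0: P_y + 24.2928 − 5 = 0 → P_y = -19.29 kip.
ΣF_x = 0: no horizontal applied forces, so P_x = 0.

P_x = 0, P_y = -19.29 kip, Q_y = 24.29 kip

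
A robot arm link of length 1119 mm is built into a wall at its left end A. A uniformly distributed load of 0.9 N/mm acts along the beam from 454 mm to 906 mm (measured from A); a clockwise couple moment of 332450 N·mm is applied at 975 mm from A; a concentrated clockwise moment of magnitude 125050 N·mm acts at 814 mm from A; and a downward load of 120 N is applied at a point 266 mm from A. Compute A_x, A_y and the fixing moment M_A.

A_x = 0, A_y = 526.8 N, M_A = 766000 N·mm

Resultant of the distributed load: 0.9 × 452 = 406.8 N at 680 mm from A.
ΣF_x = 0: A_x = 0.
ΣF_y = 0: A_y − 0.9·452 − 120 = 0 → A_y = 526.8 N.
ΣM about A: M_A − (0.9·452)·680 − 332450 − 125050 − 120·266 = 0 → M_A = 766000 N·mm.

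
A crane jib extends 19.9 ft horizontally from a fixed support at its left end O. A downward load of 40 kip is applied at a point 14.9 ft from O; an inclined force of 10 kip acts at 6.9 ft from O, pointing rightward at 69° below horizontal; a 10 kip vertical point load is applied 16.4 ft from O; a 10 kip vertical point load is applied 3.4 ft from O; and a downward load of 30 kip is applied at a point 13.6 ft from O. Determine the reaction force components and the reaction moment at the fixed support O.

ΣF_x = 0: O_x + 10·cos69° = 0 → O_x = -3.584 kip.
ΣF_y = 0: O_y − 40 − 10·sin69° − 10 − 10 − 30 = 0 → O_y = 99.34 kip.
ΣM about O: M_O − 40·14.9 − 10·sin69°·6.9 − 10·16.4 − 10·3.4 − 30·13.6 = 0 → M_O = 1266 kip·ft.

O_x = -3.584 kip, O_y = 99.34 kip, M_O = 1266 kip·ft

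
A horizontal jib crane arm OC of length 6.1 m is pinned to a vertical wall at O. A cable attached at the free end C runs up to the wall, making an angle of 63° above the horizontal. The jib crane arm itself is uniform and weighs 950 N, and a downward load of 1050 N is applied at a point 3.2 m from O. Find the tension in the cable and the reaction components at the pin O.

T = 1151 N, O_x = 522.7 N, O_y = 974.2 N

ΣM about O: T·sin63°·6.1 − 950·3.05 − 1050·3.2 = 0 → T = 6257.5/(6.1·0.891007) = 1151.3 ≈ 1151 N.
ΣF_x = 0: O_x − T·cos63° = 0 → O_x = 1151.3 × 0.45399 = 522.7 N.
ΣF_y = 0: O_y + T·sin63° − 950 − 1050 = 0 → O_y = 2000 − 1151.3 × 0.891007 = 974.2 N.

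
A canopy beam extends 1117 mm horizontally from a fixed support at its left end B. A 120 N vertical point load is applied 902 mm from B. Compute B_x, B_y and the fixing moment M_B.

ΣF_x = 0: B_x = 0.
ΣF_y = 0: B_y − 120 = 0 → B_y = 120.0 N.
ΣM about B: M_B − 120·902 = 0 → M_B = 108200 N·mm.

B_x = 0, B_y = 120.0 N, M_B = 108200 N·mm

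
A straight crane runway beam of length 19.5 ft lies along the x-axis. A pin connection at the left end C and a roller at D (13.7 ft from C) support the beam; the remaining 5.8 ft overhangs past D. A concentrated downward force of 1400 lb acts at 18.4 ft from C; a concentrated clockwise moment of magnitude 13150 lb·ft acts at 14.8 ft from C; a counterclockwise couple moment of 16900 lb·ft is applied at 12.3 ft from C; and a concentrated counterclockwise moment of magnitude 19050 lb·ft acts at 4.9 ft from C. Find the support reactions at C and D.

Taking moments about C: D_y·13.7 − 1400·18.4 − 13150 + 16900 + 19050 = 0 → D_y = 2960/13.7 = 216.058 ≈ 216.1 lb.
ΣF_y = 0: C_y + 216.058 − 1400 = 0 → C_y = 1184 lb.
ΣF_x = 0: no horizontal applied forces, so C_x = 0.

C_x = 0, C_y = 1184 lb, D_y = 216.1 lb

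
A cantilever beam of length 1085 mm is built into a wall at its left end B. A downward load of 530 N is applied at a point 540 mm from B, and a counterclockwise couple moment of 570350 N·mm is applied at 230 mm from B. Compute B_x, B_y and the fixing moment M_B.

B_x = 0, B_y = 530.0 N, M_B = -284200 N·mm

ΣF_x = 0: B_x = 0.
ΣF_y = 0: B_y − 530 = 0 → B_y = 530.0 N.
ΣM about B: M_B − 530·540 + 570350 = 0 → M_B = -284200 N·mm.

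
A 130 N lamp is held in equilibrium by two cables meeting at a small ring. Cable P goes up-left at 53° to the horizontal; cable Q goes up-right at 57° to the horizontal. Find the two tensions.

ΣF_x = 0: −T_P·cos53° + T_Q·cos57° = 0 → T_Q = 1.10498·T_P.
ΣF_y = 0: T_P·sin53° + T_Q·sin57° = 130.
Substitute: T_P·(0.798636 + 1.10498·0.838671) = 130 → T_P = 75.347 ≈ 75.35 N.
Then T_Q = 1.10498 × 75.347 = 83.26 N.

T_P = 75.35 N, T_Q = 83.26 N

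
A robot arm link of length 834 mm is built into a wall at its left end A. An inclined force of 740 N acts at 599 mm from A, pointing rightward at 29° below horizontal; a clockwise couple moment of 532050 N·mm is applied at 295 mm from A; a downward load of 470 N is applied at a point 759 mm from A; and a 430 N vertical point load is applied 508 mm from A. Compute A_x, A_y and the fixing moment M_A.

A_x = -647.2 N, A_y = 1259 N, M_A = 1322000 N·mm

ΣF_x = 0: A_x + 740·cos29° = 0 → A_x = -647.2 N.
ΣF_y = 0: A_y − 740·sin29° − 470 − 430 = 0 → A_y = 1259 N.
ΣM about A: M_A − 740·sin29°·599 − 532050 − 470·759 − 430·508 = 0 → M_A = 1322000 N·mm.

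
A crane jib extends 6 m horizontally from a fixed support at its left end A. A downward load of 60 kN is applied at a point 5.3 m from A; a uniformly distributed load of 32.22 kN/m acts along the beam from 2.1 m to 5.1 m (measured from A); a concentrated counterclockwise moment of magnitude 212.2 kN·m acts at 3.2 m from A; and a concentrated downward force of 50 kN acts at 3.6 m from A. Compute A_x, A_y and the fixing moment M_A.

Resultant of the distributed load: 32.22 × 3 = 96.66 kN at 3.6 m from A.
ΣF_x = 0: A_x = 0.
ΣF_y = 0: A_y − 60 − 32.22·3 − 50 = 0 → A_y = 206.7 kN.
ΣM about A: M_A − 60·5.3 − (32.22·3)·3.6 + 212.2 − 50·3.6 = 0 → M_A = 633.8 kN·m.

A_x = 0, A_y = 206.7 kN, M_A = 633.8 kN·m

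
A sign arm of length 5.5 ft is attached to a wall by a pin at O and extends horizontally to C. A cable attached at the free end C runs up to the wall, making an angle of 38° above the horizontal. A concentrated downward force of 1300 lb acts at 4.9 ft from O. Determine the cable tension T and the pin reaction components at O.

T = 1881 lb, O_x = 1482 lb, O_y = 141.8 lb

ΣM about O: T·sin38°·5.5 − 1300·4.9 = 0 → T = 6370/(5.5·0.615661) = 1881.2 ≈ 1881 lb.
ΣF_x = 0: O_x − T·cos38° = 0 → O_x = 1881.2 × 0.788011 = 1482 lb.
ΣF_y = 0: O_y + T·sin38° − 1300 = 0 → O_y = 1300 − 1881.2 × 0.615661 = 141.8 lb.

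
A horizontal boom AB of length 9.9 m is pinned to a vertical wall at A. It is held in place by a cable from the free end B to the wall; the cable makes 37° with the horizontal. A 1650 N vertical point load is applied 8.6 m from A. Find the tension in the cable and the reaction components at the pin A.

ΣM about A: T·sin37°·9.9 − 1650·8.6 = 0 → T = 14190/(9.9·0.601815) = 2381.68 ≈ 2382 N.
ΣF_x = 0: A_x − T·cos37° = 0 → A_x = 2381.68 × 0.798636 = 1902 N.
ΣF_y = 0: A_y + T·sin37° − 1650 = 0 → A_y = 1650 − 2381.68 × 0.601815 = 216.7 N.

T = 2382 N, A_x = 1902 N, A_y = 216.7 N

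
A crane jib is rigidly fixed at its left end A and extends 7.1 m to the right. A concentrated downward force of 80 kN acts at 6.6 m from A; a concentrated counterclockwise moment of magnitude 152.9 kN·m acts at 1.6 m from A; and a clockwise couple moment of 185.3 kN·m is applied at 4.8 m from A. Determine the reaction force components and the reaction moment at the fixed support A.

A_x = 0, A_y = 80.00 kN, M_A = 560.4 kN·m

ΣF_x = 0: A_x = 0.
ΣF_y = 0: A_y − 80 = 0 → A_y = 80.00 kN.
ΣM about A: M_A − 80·6.6 + 152.9 − 185.3 = 0 → M_A = 560.4 kN·m.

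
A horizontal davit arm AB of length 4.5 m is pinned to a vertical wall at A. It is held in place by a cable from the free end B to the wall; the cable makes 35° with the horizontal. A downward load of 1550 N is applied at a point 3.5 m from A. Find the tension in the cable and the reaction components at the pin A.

T = 2102 N, A_x = 1722 N, A_y = 344.4 N

ΣM about A: T·sin35°·4.5 − 1550·3.5 = 0 → T = 5425/(4.5·0.573576) = 2101.82 ≈ 2102 N.
ΣF_x = 0: A_x − T·cos35° = 0 → A_x = 2101.82 × 0.819152 = 1722 N.
ΣF_y = 0: A_y + T·sin35° − 1550 = 0 → A_y = 1550 − 2101.82 × 0.573576 = 344.4 N.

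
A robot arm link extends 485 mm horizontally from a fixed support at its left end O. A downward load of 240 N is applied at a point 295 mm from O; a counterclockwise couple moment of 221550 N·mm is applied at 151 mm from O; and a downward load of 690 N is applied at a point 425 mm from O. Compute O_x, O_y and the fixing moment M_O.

O_x = 0, O_y = 930.0 N, M_O = 142500 N·mm

ΣF_x = 0: O_x = 0.
ΣF_y = 0: O_y − 240 − 690 = 0 → O_y = 930.0 N.
ΣM about O: M_O − 240·295 + 221550 − 690·425 = 0 → M_O = 142500 N·mm.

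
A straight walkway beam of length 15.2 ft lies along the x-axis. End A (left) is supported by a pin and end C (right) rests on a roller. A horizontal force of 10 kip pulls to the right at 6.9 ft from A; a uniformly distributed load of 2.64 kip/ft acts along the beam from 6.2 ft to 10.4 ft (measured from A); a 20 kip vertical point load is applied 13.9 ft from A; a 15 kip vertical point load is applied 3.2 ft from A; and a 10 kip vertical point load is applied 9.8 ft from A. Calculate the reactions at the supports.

A_x = -10.00 kip, A_y = 22.14 kip, C_y = 33.95 kip

Resultant of the distributed load: 2.64 × 4.2 = 11.088 kip at 8.3 ft from A.
ΣM about A: C_y·15.2 − (2.64·4.2)·8.3 − 20·13.9 − 15·3.2 − 10·9.8 = 0 → C_y = 516.0304/15.2 = 33.9494 ≈ 33.95 kip.
ΣF_y = 0: A_y + 33.9494 − 2.64·4.2 − 20 − 15 − 10 = 0 → A_y = 22.14 kip.
ΣF_x = 0: A_x + 10 = 0 → A_x = -10.00 kip.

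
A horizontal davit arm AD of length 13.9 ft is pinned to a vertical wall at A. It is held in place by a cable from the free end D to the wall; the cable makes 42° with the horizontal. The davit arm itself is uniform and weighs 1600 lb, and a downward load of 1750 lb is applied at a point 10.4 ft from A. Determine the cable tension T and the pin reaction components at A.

T = 3152 lb, A_x = 2343 lb, A_y = 1241 lb

ΣM about A: T·sin42°·13.9 − 1600·6.95 − 1750·10.4 = 0 → T = 29320/(13.9·0.669131) = 3152.38 ≈ 3152 lb.
ΣF_x = 0: A_x − T·cos42° = 0 → A_x = 3152.38 × 0.743145 = 2343 lb.
ΣF_y = 0: A_y + T·sin42° − 1600 − 1750 = 0 → A_y = 3350 − 3152.38 × 0.669131 = 1241 lb.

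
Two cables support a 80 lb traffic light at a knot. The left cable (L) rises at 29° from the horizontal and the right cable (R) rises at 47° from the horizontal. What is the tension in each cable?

ΣF_x = 0: −T_L·cos29° + T_R·cos47° = 0 → T_R = 1.28244·T_L.
ΣF_y = 0: T_L·sin29° + T_R·sin47° = 80.
Substitute: T_L·(0.48481 + 1.28244·0.731354) = 80 → T_L = 56.23 lb.
Then T_R = 1.28244 × 56.23 = 72.11 lb.

T_L = 56.23 lb, T_R = 72.11 lb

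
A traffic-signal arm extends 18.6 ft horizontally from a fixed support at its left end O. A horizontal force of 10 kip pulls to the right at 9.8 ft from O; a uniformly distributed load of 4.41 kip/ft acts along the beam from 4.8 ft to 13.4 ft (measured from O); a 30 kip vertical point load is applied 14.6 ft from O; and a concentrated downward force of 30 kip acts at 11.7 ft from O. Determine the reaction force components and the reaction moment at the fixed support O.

Resultant of the distributed load: 4.41 × 8.6 = 37.926 kip at 9.1 ft from O.
ΣF_x = 0: O_x + 10 = 0 → O_x = -10.00 kip.
ΣF_y = 0: O_y − 4.41·8.6 − 30 − 30 = 0 → O_y = 97.93 kip.
ΣM about O: M_O − (4.41·8.6)·9.1 − 30·14.6 − 30·11.7 = 0 → M_O = 1134 kip·ft.

O_x = -10.00 kip, O_y = 97.93 kip, M_O = 1134 kip·ft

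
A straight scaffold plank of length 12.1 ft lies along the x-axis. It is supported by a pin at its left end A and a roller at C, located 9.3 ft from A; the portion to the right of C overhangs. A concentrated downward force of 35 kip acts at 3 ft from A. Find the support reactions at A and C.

Taking moments about A: C_y·9.3 − 35·3 = 0 → C_y = 105/9.3 = 11.2903 ≈ 11.29 kip.
ΣF_y = 0: A_y + 11.2903 − 35 = 0 → A_y = 23.71 kip.
ΣF_x = 0: no horizontal applied forces, so A_x = 0.

A_x = 0, A_y = 23.71 kip, C_y = 11.29 kip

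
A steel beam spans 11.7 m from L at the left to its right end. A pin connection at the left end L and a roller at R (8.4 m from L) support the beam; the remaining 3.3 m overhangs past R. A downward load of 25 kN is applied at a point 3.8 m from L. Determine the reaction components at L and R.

ΣM about L: R_y·8.4 − 25·3.8 = 0 → R_y = 95/8.4 = 11.3095 ≈ 11.31 kN.
ΣF_y = 0: L_y + 11.3095 − 25 = 0 → L_y = 13.69 kN.
ΣF_x = 0: no horizontal applied forces, so L_x = 0.

L_x = 0, L_y = 13.69 kN, R_y = 11.31 kN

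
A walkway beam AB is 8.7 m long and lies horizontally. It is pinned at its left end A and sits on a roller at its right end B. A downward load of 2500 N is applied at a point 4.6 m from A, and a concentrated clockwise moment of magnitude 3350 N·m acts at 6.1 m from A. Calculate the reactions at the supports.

A_x = 0, A_y = 793.1 N, B_y = 1707 N

Moments about A: B_y·8.7 − 2500·4.6 − 3350 = 0 → B_y = 14850/8.7 = 1706.9 ≈ 1707 N.
ΣF_y = 0: A_y + 1706.9 − 2500 = 0 → A_y = 793.1 N.
ΣF_x = 0: no horizontal applied forces, so A_x = 0.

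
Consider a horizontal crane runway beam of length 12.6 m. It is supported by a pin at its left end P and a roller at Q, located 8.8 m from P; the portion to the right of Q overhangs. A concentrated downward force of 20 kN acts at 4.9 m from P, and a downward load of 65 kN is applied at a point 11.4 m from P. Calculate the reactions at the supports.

ΣM about P: Q_y·8.8 − 20·4.9 − 65·11.4 = 0 → Q_y = 839/8.8 = 95.3409 ≈ 95.34 kN.
ΣF_y = 0: P_y + 95.3409 − 20 − 65 = 0 → P_y = -10.34 kN.
ΣF_x = 0: no horizontal applied forces, so P_x = 0.

P_x = 0, P_y = -10.34 kN, Q_y = 95.34 kN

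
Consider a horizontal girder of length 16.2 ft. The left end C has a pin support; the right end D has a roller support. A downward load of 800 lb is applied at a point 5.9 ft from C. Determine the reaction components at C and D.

C_x = 0, C_y = 508.6 lb, D_y = 291.4 lb

ΣM about C: D_y·16.2 − 800·5.9 = 0 → D_y = 4720/16.2 = 291.358 ≈ 291.4 lb.
ΣF_y = 0: C_y + 291.358 − 800 = 0 → C_y = 508.6 lb.
ΣF_x = 0: no horizontal applied forces, so C_x = 0.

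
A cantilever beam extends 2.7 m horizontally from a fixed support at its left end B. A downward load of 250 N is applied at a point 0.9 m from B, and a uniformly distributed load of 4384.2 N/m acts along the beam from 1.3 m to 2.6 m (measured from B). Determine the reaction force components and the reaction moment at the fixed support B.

Resultant of the distributed load: 4384.2 × 1.3 = 5699.46 N at 1.95 m from B.
ΣF_x = 0: B_x = 0.
ΣF_y = 0: B_y − 250 − 4384.2·1.3 = 0 → B_y = 5949 N.
ΣM about B: M_B − 250·0.9 − (4384.2·1.3)·1.95 = 0 → M_B = 11340 N·m.

B_x = 0, B_y = 5949 N, M_B = 11340 N·m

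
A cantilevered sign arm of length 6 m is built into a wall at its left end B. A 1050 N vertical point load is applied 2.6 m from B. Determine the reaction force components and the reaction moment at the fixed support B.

ΣF_x = 0: B_x = 0.
ΣF_y = 0: B_y − 1050 = 0 → B_y = 1050 N.
ΣM about B: M_B − 1050·2.6 = 0 → M_B = 2730 N·m.

B_x = 0, B_y = 1050 N, M_B = 2730 N·m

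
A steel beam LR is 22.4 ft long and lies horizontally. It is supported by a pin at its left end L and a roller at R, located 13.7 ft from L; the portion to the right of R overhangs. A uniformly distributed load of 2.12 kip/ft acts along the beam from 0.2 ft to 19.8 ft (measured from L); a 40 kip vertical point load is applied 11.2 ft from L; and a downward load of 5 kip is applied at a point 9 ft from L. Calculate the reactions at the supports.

L_x = 0, L_y = 20.24 kip, R_y = 66.32 kip

Resultant of the distributed load: 2.12 × 19.6 = 41.552 kip at 10 ft from L.
Moments about L: R_y·13.7 − (2.12·19.6)·10 − 40·11.2 − 5·9 = 0 → R_y = 908.52/13.7 = 66.3153 ≈ 66.32 kip.
ΣF_y = 0: L_y + 66.3153 − 2.12·19.6 − 40 − 5 = 0 → L_y = 20.24 kip.
ΣF_x = 0: no horizontal applied forces, so L_x = 0.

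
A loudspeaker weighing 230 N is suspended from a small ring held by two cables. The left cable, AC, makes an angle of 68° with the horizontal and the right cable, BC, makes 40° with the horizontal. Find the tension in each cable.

T_AC = 185.3 N, T_BC = 90.59 N

ΣF_x = 0: −T_AC·cos68° + T_BC·cos40° = 0 → T_BC = 0.489014·T_AC.
ΣF_y = 0: T_AC·sin68° + T_BC·sin40° = 230.
Substitute: T_AC·(0.927184 + 0.489014·0.642788) = 230 → T_AC = 185.257 ≈ 185.3 N.
Then T_BC = 0.489014 × 185.257 = 90.59 N.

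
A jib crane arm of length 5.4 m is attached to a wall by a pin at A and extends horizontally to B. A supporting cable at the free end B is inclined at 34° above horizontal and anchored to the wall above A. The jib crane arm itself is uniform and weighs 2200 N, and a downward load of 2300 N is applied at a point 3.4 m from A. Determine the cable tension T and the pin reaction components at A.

T = 4557 N, A_x = 3778 N, A_y = 1952 N

ΣM about A: T·sin34°·5.4 − 2200·2.7 − 2300·3.4 = 0 → T = 13760/(5.4·0.559193) = 4556.83 ≈ 4557 N.
ΣF_x = 0: A_x − T·cos34° = 0 → A_x = 4556.83 × 0.829038 = 3778 N.
ΣF_y = 0: A_y + T·sin34° − 2200 − 2300 = 0 → A_y = 4500 − 4556.83 × 0.559193 = 1952 N.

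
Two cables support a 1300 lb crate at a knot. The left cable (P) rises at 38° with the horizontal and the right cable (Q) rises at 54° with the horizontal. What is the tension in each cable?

T_P = 764.6 lb, T_Q = 1025 lb

ΣF_x = 0: −T_P·cos38° + T_Q·cos54° = 0 → T_Q = 1.34064·T_P.
ΣF_y = 0: T_P·sin38° + T_Q·sin54° = 1300.
Substitute: T_P·(0.615661 + 1.34064·0.809017) = 1300 → T_P = 764.588 ≈ 764.6 lb.
Then T_Q = 1.34064 × 764.588 = 1025 lb.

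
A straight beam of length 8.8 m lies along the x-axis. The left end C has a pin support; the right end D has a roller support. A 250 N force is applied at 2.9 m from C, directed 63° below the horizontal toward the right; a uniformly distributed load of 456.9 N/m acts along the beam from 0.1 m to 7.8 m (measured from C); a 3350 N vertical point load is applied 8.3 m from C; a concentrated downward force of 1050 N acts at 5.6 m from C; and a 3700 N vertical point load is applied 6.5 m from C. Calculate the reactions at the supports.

Resultant of the distributed load: 456.9 × 7.7 = 3518.13 N at 3.95 m from C.
Moments about C: D_y·8.8 − 250·sin63°·2.9 − (456.9·7.7)·3.95 − 3350·8.3 − 1050·5.6 − 3700·6.5 = 0 → D_y = 72277.6/8.8 = 8213.36 ≈ 8213 N.
ΣF_y = 0: C_y + 8213.36 − 250·sin63° − 456.9·7.7 − 3350 − 1050 − 3700 = 0 → C_y = 3628 N.
ΣF_x = 0: C_x + 250·cos63° = 0 → C_x = -113.5 N.

C_x = -113.5 N, C_y = 3628 N, D_y = 8213 N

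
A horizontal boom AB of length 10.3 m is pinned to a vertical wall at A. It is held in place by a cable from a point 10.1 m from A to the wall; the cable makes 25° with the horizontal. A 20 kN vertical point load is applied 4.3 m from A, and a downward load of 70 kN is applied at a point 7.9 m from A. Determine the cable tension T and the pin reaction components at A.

ΣM about A: T·sin25°·10.1 − 20·4.3 − 70·7.9 = 0 → T = 639/(10.1·0.422618) = 149.703 ≈ 149.7 kN.
ΣF_x = 0: A_x − T·cos25° = 0 → A_x = 149.703 × 0.906308 = 135.7 kN.
ΣF_y = 0: A_y + T·sin25° − 20 − 70 = 0 → A_y = 90 − 149.703 × 0.422618 = 26.73 kN.

T = 149.7 kN, A_x = 135.7 kN, A_y = 26.73 kN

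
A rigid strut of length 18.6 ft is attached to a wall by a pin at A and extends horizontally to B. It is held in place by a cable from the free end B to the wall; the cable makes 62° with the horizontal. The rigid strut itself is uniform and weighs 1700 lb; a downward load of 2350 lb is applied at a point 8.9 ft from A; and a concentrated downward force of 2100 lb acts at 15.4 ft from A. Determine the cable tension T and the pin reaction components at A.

T = 4205 lb, A_x = 1974 lb, A_y = 2437 lb

ΣM about A: T·sin62°·18.6 − 1700·9.3 − 2350·8.9 − 2100·15.4 = 0 → T = 69065/(18.6·0.882948) = 4205.43 ≈ 4205 lb.
ΣF_x = 0: A_x − T·cos62° = 0 → A_x = 4205.43 × 0.469472 = 1974 lb.
ΣF_y = 0: A_y + T·sin62° − 1700 − 2350 − 2100 = 0 → A_y = 6150 − 4205.43 × 0.882948 = 2437 lb.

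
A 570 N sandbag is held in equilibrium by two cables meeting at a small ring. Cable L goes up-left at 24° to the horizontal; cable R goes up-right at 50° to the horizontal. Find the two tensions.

T_L = 381.2 N, T_R = 541.7 N

ΣF_x = 0: −T_L·cos24° + T_R·cos50° = 0 → T_R = 1.42122·T_L.
ΣF_y = 0: T_L·sin24° + T_R·sin50° = 570.
Substitute: T_L·(0.406737 + 1.42122·0.766044) = 570 → T_L = 381.155 ≈ 381.2 N.
Then T_R = 1.42122 × 381.155 = 541.7 N.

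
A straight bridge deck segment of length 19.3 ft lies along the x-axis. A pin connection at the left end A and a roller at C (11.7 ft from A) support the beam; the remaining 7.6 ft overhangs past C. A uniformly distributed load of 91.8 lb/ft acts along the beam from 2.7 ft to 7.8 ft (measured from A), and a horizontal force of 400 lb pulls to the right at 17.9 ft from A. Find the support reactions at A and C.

A_x = -400.0 lb, A_y = 258.1 lb, C_y = 210.1 lb

Resultant of the distributed load: 91.8 × 5.1 = 468.18 lb at 5.25 ft from A.
ΣM about A: C_y·11.7 − (91.8·5.1)·5.25 = 0 → C_y = 2457.945/11.7 = 210.081 ≈ 210.1 lb.
ΣF_y = 0: A_y + 210.081 − 91.8·5.1 = 0 → A_y = 258.1 lb.
ΣF_x = 0: A_x + 400 = 0 → A_x = -400.0 lb.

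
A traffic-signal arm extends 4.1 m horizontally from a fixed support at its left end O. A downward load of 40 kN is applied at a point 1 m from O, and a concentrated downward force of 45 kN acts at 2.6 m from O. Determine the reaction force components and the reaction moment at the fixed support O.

O_x = 0, O_y = 85.00 kN, M_O = 157.0 kN·m

ΣF_x = 0: O_x = 0.
ΣF_y = 0: O_y − 40 − 45 = 0 → O_y = 85.00 kN.
ΣM about O: M_O − 40·1 − 45·2.6 = 0 → M_O = 157.0 kN·m.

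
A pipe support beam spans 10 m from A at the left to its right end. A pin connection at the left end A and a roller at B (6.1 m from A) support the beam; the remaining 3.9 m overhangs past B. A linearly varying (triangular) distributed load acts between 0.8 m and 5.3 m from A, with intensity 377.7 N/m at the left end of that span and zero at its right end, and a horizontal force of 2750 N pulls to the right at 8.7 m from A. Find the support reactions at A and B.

A_x = -2750 N, A_y = 529.4 N, B_y = 320.4 N

Resultant of the triangular load: ½ × 377.7 × 4.5 = 849.825 N, acting at 2.3 m from A (one-third of the span from the peak).
Moments about A: B_y·6.1 − (½·377.7·4.5)·2.3 = 0 → B_y = 1954.5975/6.1 = 320.426 ≈ 320.4 N.
ΣF_y = 0: A_y + 320.426 − ½·377.7·4.5 = 0 → A_y = 529.4 N.
ΣF_x = 0: A_x + 2750 = 0 → A_x = -2750 N.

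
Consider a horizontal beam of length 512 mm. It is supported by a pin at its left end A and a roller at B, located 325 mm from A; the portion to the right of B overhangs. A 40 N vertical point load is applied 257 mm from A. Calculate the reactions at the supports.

A_x = 0, A_y = 8.369 N, B_y = 31.63 N

Moments about A: B_y·325 − 40·257 = 0 → B_y = 10280/325 = 31.6308 ≈ 31.63 N.
ΣF_y = 0: A_y + 31.6308 − 40 = 0 → A_y = 8.369 N.
ΣF_x = 0: no horizontal applied forces, so A_x = 0.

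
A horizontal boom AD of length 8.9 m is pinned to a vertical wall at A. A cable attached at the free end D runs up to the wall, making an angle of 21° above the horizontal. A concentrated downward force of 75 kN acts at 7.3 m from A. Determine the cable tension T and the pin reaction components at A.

ΣM about A: T·sin21°·8.9 − 75·7.3 = 0 → T = 547.5/(8.9·0.358368) = 171.658 ≈ 171.7 kN.
ΣF_x = 0: A_x − T·cos21° = 0 → A_x = 171.658 × 0.93358 = 160.3 kN.
ΣF_y = 0: A_y + T·sin21° − 75 = 0 → A_y = 75 − 171.658 × 0.358368 = 13.48 kN.

T = 171.7 kN, A_x = 160.3 kN, A_y = 13.48 kN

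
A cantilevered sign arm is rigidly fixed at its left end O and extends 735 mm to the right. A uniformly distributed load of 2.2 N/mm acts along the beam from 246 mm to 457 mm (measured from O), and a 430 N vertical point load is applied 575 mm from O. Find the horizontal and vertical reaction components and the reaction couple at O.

Resultant of the distributed load: 2.2 × 211 = 464.2 N at 351.5 mm from O.
ΣF_x = 0: O_x = 0.
ΣF_y = 0: O_y − 2.2·211 − 430 = 0 → O_y = 894.2 N.
ΣM about O: M_O − (2.2·211)·351.5 − 430·575 = 0 → M_O = 410400 N·mm.

O_x = 0, O_y = 894.2 N, M_O = 410400 N·mm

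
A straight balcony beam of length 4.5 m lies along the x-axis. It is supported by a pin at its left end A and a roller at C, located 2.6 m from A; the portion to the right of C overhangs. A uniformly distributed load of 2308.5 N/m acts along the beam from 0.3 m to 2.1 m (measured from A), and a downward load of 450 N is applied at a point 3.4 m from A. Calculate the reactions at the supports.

A_x = 0, A_y = 2099 N, C_y = 2506 N

Resultant of the distributed load: 2308.5 × 1.8 = 4155.3 N at 1.2 m from A.
Taking moments about A: C_y·2.6 − (2308.5·1.8)·1.2 − 450·3.4 = 0 → C_y = 6516.36/2.6 = 2506.29 ≈ 2506 N.
ΣF_y = 0: A_y + 2506.29 − 2308.5·1.8 − 450 = 0 → A_y = 2099 N.
ΣF_x = 0: no horizontal applied forces, so A_x = 0.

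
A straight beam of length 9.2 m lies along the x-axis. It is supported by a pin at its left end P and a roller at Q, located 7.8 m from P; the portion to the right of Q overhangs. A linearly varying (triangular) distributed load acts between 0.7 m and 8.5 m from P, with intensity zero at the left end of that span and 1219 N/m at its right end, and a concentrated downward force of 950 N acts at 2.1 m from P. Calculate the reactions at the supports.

Resultant of the triangular load: ½ × 1219 × 7.8 = 4754.1 N, acting at 5.9 m from P (one-third of the span from the peak).
ΣM about P: Q_y·7.8 − (½·1219·7.8)·5.9 − 950·2.1 = 0 → Q_y = 30044.19/7.8 = 3851.82 ≈ 3852 N.
ΣF_y = 0: P_y + 3851.82 − ½·1219·7.8 − 950 = 0 → P_y = 1852 N.
ΣF_x = 0: no horizontal applied forces, so P_x = 0.

P_x = 0, P_y = 1852 N, Q_y = 3852 N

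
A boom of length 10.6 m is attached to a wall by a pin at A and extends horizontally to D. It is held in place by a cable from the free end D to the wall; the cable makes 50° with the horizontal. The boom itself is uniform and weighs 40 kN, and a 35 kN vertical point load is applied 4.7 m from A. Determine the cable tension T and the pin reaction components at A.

ΣM about A: T·sin50°·10.6 − 40·5.3 − 35·4.7 = 0 → T = 376.5/(10.6·0.766044) = 46.3666 ≈ 46.37 kN.
ΣF_x = 0: A_x − T·cos50° = 0 → A_x = 46.3666 × 0.642788 = 29.80 kN.
ΣF_y = 0: A_y + T·sin50° − 40 − 35 = 0 → A_y = 75 − 46.3666 × 0.766044 = 39.48 kN.

T = 46.37 kN, A_x = 29.80 kN, A_y = 39.48 kN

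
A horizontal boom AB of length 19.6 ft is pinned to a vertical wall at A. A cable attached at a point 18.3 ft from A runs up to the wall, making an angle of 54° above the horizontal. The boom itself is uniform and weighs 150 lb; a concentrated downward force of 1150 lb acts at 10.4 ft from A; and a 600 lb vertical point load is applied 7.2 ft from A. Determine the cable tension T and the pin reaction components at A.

ΣM about A: T·sin54°·18.3 − 150·9.8 − 1150·10.4 − 600·7.2 = 0 → T = 17750/(18.3·0.809017) = 1198.92 ≈ 1199 lb.
ΣF_x = 0: A_x − T·cos54° = 0 → A_x = 1198.92 × 0.587785 = 704.7 lb.
ΣF_y = 0: A_y + T·sin54° − 150 − 1150 − 600 = 0 → A_y = 1900 − 1198.92 × 0.809017 = 930.1 lb.

T = 1199 lb, A_x = 704.7 lb, A_y = 930.1 lb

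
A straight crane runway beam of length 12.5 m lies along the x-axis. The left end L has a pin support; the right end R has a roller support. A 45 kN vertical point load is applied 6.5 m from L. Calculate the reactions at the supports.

Moments about L: R_y·12.5 − 45·6.5 = 0 → R_y = 292.5/12.5 = 23.40 kN.
ΣF_y = 0: L_y + 23.4 − 45 = 0 → L_y = 21.60 kN.
ΣF_x = 0: no horizontal applied forces, so L_x = 0.

L_x = 0, L_y = 21.60 kN, R_y = 23.40 kN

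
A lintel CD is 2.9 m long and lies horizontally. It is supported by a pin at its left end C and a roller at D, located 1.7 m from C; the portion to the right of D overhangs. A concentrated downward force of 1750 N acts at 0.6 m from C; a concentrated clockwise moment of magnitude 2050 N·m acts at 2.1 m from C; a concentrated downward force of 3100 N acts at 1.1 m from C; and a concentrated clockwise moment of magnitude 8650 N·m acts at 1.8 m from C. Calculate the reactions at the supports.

C_x = 0, C_y = -4068 N, D_y = 8918 N

ΣM about C: D_y·1.7 − 1750·0.6 − 2050 − 3100·1.1 − 8650 = 0 → D_y = 15160/1.7 = 8917.65 ≈ 8918 N.
ΣF_y = 0: C_y + 8917.65 − 1750 − 3100 = 0 → C_y = -4068 N.
ΣF_x = 0: no horizontal applied forces, so C_x = 0.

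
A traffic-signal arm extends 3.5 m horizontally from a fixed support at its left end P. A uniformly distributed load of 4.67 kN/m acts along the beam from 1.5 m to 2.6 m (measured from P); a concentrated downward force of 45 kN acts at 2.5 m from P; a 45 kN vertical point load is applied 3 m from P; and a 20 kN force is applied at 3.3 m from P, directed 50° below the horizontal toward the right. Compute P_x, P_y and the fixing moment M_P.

P_x = -12.86 kN, P_y = 110.5 kN, M_P = 308.6 kN·m

Resultant of the distributed load: 4.67 × 1.1 = 5.137 kN at 2.05 m from P.
ΣF_x = 0: P_x + 20·cos50° = 0 → P_x = -12.86 kN.
ΣF_y = 0: P_y − 4.67·1.1 − 45 − 45 − 20·sin50° = 0 → P_y = 110.5 kN.
ΣM about P: M_P − (4.67·1.1)·2.05 − 45·2.5 − 45·3 − 20·sin50°·3.3 = 0 → M_P = 308.6 kN·m.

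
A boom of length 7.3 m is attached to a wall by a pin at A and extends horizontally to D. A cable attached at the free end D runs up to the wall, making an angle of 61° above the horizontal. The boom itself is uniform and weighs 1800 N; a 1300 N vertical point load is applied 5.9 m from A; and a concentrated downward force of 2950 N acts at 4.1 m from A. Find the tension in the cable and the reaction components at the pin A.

ΣM about A: T·sin61°·7.3 − 1800·3.65 − 1300·5.9 − 2950·4.1 = 0 → T = 26335/(7.3·0.87462) = 4124.69 ≈ 4125 N.
ΣF_x = 0: A_x − T·cos61° = 0 → A_x = 4124.69 × 0.48481 = 2000 N.
ΣF_y = 0: A_y + T·sin61° − 1800 − 1300 − 2950 = 0 → A_y = 6050 − 4124.69 × 0.87462 = 2442 N.

T = 4125 N, A_x = 2000 N, A_y = 2442 N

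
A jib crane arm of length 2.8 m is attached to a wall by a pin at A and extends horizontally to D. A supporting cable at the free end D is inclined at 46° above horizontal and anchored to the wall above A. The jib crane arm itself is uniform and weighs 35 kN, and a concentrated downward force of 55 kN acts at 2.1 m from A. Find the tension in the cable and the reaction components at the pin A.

ΣM about A: T·sin46°·2.8 − 35·1.4 − 55·2.1 = 0 → T = 164.5/(2.8·0.71934) = 81.6721 ≈ 81.67 kN.
ΣF_x = 0: A_x − T·cos46° = 0 → A_x = 81.6721 × 0.694658 = 56.73 kN.
ΣF_y = 0: A_y + T·sin46° − 35 − 55 = 0 → A_y = 90 − 81.6721 × 0.71934 = 31.25 kN.

T = 81.67 kN, A_x = 56.73 kN, A_y = 31.25 kN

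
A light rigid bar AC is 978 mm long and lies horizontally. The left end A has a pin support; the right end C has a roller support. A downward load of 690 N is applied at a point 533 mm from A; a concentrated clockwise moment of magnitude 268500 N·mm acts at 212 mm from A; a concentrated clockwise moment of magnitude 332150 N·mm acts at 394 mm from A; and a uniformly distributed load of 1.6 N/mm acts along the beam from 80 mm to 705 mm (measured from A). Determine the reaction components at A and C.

Resultant of the distributed load: 1.6 × 625 = 1000 N at 392.5 mm from A.
Taking moments about A: C_y·978 − 690·533 − 268500 − 332150 − (1.6·625)·392.5 = 0 → C_y = 1360920/978 = 1391.53 ≈ 1392 N.
ΣF_y = 0: A_y + 1391.53 − 690 − 1.6·625 = 0 → A_y = 298.5 N.
ΣF_x = 0: no horizontal applied forces, so A_x = 0.

A_x = 0, A_y = 298.5 N, C_y = 1392 N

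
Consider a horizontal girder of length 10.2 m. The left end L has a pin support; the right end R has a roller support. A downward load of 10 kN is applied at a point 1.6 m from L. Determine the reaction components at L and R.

L_x = 0, L_y = 8.431 kN, R_y = 1.569 kN

Moments about L: R_y·10.2 − 10·1.6 = 0 → R_y = 16/10.2 = 1.56863 ≈ 1.569 kN.
ΣF_y = 0: L_y + 1.56863 − 10 = 0 → L_y = 8.431 kN.
ΣF_x = 0: no horizontal applied forces, so L_x = 0.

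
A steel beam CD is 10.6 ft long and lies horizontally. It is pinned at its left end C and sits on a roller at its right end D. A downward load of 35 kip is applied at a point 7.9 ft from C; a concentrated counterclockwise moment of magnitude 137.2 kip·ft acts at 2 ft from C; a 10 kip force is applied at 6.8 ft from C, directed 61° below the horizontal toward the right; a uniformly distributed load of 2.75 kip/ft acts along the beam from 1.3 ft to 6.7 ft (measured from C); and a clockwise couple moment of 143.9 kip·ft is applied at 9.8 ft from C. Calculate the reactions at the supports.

Resultant of the distributed load: 2.75 × 5.4 = 14.85 kip at 4 ft from C.
ΣM about C: D_y·10.6 − 35·7.9 + 137.2 − 10·sin61°·6.8 − (2.75·5.4)·4 − 143.9 = 0 → D_y = 402.074/10.6 = 37.9315 ≈ 37.93 kip.
ΣF_y = 0: C_y + 37.9315 − 35 − 10·sin61° − 2.75·5.4 = 0 → C_y = 20.66 kip.
ΣF_x = 0: C_x + 10·cos61° = 0 → C_x = -4.848 kip.

C_x = -4.848 kip, C_y = 20.66 kip, D_y = 37.93 kip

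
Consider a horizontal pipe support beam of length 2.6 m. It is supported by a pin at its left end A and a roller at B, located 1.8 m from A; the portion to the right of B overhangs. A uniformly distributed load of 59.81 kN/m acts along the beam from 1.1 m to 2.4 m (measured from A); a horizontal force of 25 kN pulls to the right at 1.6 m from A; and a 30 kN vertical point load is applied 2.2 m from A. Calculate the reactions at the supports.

Resultant of the distributed load: 59.81 × 1.3 = 77.753 kN at 1.75 m from A.
Moments about A: B_y·1.8 − (59.81·1.3)·1.75 − 30·2.2 = 0 → B_y = 202.06775/1.8 = 112.26 ≈ 112.3 kN.
ΣF_y = 0: A_y + 112.26 − 59.81·1.3 − 30 = 0 → A_y = -4.507 kN.
ΣF_x = 0: A_x + 25 = 0 → A_x = -25.00 kN.

A_x = -25.00 kN, A_y = -4.507 kN, B_y = 112.3 kN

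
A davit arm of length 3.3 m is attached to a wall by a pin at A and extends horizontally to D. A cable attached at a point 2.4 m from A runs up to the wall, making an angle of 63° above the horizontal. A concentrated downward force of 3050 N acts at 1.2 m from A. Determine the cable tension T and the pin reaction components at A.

ΣM about A: T·sin63°·2.4 − 3050·1.2 = 0 → T = 3660/(2.4·0.891007) = 1711.55 ≈ 1712 N.
ΣF_x = 0: A_x − T·cos63° = 0 → A_x = 1711.55 × 0.45399 = 777.0 N.
ΣF_y = 0: A_y + T·sin63° − 3050 = 0 → A_y = 3050 − 1711.55 × 0.891007 = 1525 N.

T = 1712 N, A_x = 777.0 N, A_y = 1525 N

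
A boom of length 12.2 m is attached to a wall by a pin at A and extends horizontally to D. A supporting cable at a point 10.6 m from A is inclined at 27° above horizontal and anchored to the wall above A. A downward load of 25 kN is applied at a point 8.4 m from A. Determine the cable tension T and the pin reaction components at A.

ΣM about A: T·sin27°·10.6 − 25·8.4 = 0 → T = 210/(10.6·0.45399) = 43.6382 ≈ 43.64 kN.
ΣF_x = 0: A_x − T·cos27° = 0 → A_x = 43.6382 × 0.891007 = 38.88 kN.
ΣF_y = 0: A_y + T·sin27° − 25 = 0 → A_y = 25 − 43.6382 × 0.45399 = 5.189 kN.

T = 43.64 kN, A_x = 38.88 kN, A_y = 5.189 kN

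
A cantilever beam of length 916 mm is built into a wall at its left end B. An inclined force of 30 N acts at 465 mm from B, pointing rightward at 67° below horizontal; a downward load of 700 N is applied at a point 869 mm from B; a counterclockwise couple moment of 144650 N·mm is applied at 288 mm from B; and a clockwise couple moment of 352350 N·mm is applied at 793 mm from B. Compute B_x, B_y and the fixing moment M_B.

ΣF_x = 0: B_x + 30·cos67° = 0 → B_x = -11.72 N.
ΣF_y = 0: B_y − 30·sin67° − 700 = 0 → B_y = 727.6 N.
ΣM about B: M_B − 30·sin67°·465 − 700·869 + 144650 − 352350 = 0 → M_B = 828800 N·mm.

B_x = -11.72 N, B_y = 727.6 N, M_B = 828800 N·mm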